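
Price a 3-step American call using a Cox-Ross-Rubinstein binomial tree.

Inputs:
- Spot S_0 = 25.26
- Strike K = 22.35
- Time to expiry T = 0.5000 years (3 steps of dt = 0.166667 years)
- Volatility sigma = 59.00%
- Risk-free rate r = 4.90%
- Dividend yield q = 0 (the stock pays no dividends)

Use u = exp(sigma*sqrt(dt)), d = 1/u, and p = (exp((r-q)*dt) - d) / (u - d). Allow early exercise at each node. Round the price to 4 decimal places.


Answer: Price = V(0,0) = 6.0124

Derivation:
dt = T/N = 0.166667
u = exp(sigma*sqrt(dt)) = 1.272351; d = 1/u = 0.785947
p = (exp((r-q)*dt) - d) / (u - d) = 0.456931
Discount per step: exp(-r*dt) = 0.991867
Stock lattice S(k, i) with i counting down-moves:
  k=0: S(0,0) = 25.2600
  k=1: S(1,0) = 32.1396; S(1,1) = 19.8530
  k=2: S(2,0) = 40.8928; S(2,1) = 25.2600; S(2,2) = 15.6034
  k=3: S(3,0) = 52.0301; S(3,1) = 32.1396; S(3,2) = 19.8530; S(3,3) = 12.2634
Terminal payoffs V(N, i) = max(S_T - K, 0):
  V(3,0) = 29.680058; V(3,1) = 9.789590; V(3,2) = 0.000000; V(3,3) = 0.000000
Backward induction: V(k, i) = exp(-r*dt) * [p * V(k+1, i) + (1-p) * V(k+1, i+1)]; then take max(V_cont, immediate exercise) for American.
  V(2,0) = exp(-r*dt) * [p*29.680058 + (1-p)*9.789590] = 18.724626; exercise = 18.542845; V(2,0) = max -> 18.724626
  V(2,1) = exp(-r*dt) * [p*9.789590 + (1-p)*0.000000] = 4.436789; exercise = 2.910000; V(2,1) = max -> 4.436789
  V(2,2) = exp(-r*dt) * [p*0.000000 + (1-p)*0.000000] = 0.000000; exercise = 0.000000; V(2,2) = max -> 0.000000
  V(1,0) = exp(-r*dt) * [p*18.724626 + (1-p)*4.436789] = 10.876166; exercise = 9.789590; V(1,0) = max -> 10.876166
  V(1,1) = exp(-r*dt) * [p*4.436789 + (1-p)*0.000000] = 2.010820; exercise = 0.000000; V(1,1) = max -> 2.010820
  V(0,0) = exp(-r*dt) * [p*10.876166 + (1-p)*2.010820] = 6.012373; exercise = 2.910000; V(0,0) = max -> 6.012373


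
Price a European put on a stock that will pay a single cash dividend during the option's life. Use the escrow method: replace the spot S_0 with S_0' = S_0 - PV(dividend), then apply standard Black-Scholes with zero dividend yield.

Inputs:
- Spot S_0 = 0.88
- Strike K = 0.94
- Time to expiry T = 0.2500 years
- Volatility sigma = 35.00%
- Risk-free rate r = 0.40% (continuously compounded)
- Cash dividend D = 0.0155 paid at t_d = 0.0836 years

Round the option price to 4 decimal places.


PV(D) = D * exp(-r * t_d) = 0.0155 * 0.99966566 = 0.01549482
S_0' = S_0 - PV(D) = 0.8800 - 0.01549482 = 0.86450518
d1 = (ln(S_0'/K) + (r + sigma^2/2)*T) / (sigma*sqrt(T)) = -0.38520043
d2 = d1 - sigma*sqrt(T) = -0.56020043
exp(-rT) = 0.99900050
N(-d1) = 0.64995554; N(-d2) = 0.71232863
P = K * exp(-rT) * N(-d2) - S_0' * N(-d1) = 0.9400 * 0.99900050 * 0.71232863 - 0.86450518 * 0.64995554 = 0.1070

Answer: Price = 0.1070


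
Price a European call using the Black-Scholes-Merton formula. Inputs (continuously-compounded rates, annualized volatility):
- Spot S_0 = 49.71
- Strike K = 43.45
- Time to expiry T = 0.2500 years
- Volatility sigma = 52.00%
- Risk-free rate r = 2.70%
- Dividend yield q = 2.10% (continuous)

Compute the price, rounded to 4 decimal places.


Answer: Price = 8.5721

Derivation:
d1 = (ln(S/K) + (r - q + 0.5*sigma^2) * T) / (sigma * sqrt(T)) = 0.65344334
d2 = d1 - sigma * sqrt(T) = 0.39344334
exp(-rT) = 0.99327273; exp(-qT) = 0.99476376
C = S_0 * exp(-qT) * N(d1) - K * exp(-rT) * N(d2)
N(d1) = 0.74326475; N(d2) = 0.65300397
C = 49.7100 * 0.99476376 * 0.74326475 - 43.4500 * 0.99327273 * 0.65300397 = 8.5721


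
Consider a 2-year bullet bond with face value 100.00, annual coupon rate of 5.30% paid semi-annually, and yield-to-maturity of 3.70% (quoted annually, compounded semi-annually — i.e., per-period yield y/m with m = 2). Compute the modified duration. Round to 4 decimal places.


Coupon per period c = face * coupon_rate / m = 2.650000
Periods per year m = 2; per-period yield y/m = 0.018500
Number of cashflows N = 4
Cashflows (t years, CF_t, discount factor 1/(1+y/m)^(m*t), PV):
  t = 0.5000: CF_t = 2.650000, DF = 0.981836, PV = 2.601865
  t = 1.0000: CF_t = 2.650000, DF = 0.964002, PV = 2.554605
  t = 1.5000: CF_t = 2.650000, DF = 0.946492, PV = 2.508204
  t = 2.0000: CF_t = 102.650000, DF = 0.929300, PV = 95.392630
Price P = sum_t PV_t = 103.057304
First compute Macaulay numerator sum_t t * PV_t:
  t * PV_t at t = 0.5000: 1.300933
  t * PV_t at t = 1.0000: 2.554605
  t * PV_t at t = 1.5000: 3.762305
  t * PV_t at t = 2.0000: 190.785259
Macaulay duration D = 198.403102 / 103.057304 = 1.925173
Modified duration = D / (1 + y/m) = 1.925173 / (1 + 0.018500) = 1.890204

Answer: Modified duration = 1.8902


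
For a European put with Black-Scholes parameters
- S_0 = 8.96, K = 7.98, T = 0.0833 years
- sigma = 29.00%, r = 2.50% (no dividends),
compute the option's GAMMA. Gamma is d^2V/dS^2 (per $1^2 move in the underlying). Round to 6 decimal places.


d1 = 1.4506387939; d2 = 1.3669397497
phi(d1) = 0.1393014501; exp(-qT) = 1.0000000000; exp(-rT) = 0.9979196669
Gamma = exp(-qT) * phi(d1) / (S * sigma * sqrt(T)) = 1.0000000000 * 0.1393014501 / (8.9600 * 0.2900 * 0.2886173938) = 0.185749

Answer: Gamma = 0.185749


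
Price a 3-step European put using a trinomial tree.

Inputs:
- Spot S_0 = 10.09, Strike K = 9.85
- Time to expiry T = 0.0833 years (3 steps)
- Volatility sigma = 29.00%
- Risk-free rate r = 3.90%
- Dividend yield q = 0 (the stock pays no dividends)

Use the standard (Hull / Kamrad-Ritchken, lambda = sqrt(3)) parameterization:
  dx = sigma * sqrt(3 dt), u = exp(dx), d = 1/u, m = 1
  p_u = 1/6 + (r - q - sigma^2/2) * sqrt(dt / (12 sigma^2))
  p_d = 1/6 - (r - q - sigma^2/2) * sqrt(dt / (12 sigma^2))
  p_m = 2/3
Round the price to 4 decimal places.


dt = T/N = 0.027767; dx = sigma*sqrt(3*dt) = 0.083699
u = exp(dx) = 1.087302; d = 1/u = 0.919708
p_u = 0.166161, p_m = 0.666667, p_d = 0.167173
Discount per step: exp(-r*dt) = 0.998918
Stock lattice S(k, j) with j the centered position index:
  k=0: S(0,+0) = 10.0900
  k=1: S(1,-1) = 9.2799; S(1,+0) = 10.0900; S(1,+1) = 10.9709
  k=2: S(2,-2) = 8.5348; S(2,-1) = 9.2799; S(2,+0) = 10.0900; S(2,+1) = 10.9709; S(2,+2) = 11.9286
  k=3: S(3,-3) = 7.8495; S(3,-2) = 8.5348; S(3,-1) = 9.2799; S(3,+0) = 10.0900; S(3,+1) = 10.9709; S(3,+2) = 11.9286; S(3,+3) = 12.9700
Terminal payoffs V(N, j) = max(K - S_T, 0):
  V(3,-3) = 2.000517; V(3,-2) = 1.315244; V(3,-1) = 0.570146; V(3,+0) = 0.000000; V(3,+1) = 0.000000; V(3,+2) = 0.000000; V(3,+3) = 0.000000
Backward induction: V(k, j) = exp(-r*dt) * [p_u * V(k+1, j+1) + p_m * V(k+1, j) + p_d * V(k+1, j-1)]
  V(2,-2) = exp(-r*dt) * [p_u*0.570146 + p_m*1.315244 + p_d*2.000517] = 1.304583
  V(2,-1) = exp(-r*dt) * [p_u*0.000000 + p_m*0.570146 + p_d*1.315244] = 0.599321
  V(2,+0) = exp(-r*dt) * [p_u*0.000000 + p_m*0.000000 + p_d*0.570146] = 0.095210
  V(2,+1) = exp(-r*dt) * [p_u*0.000000 + p_m*0.000000 + p_d*0.000000] = 0.000000
  V(2,+2) = exp(-r*dt) * [p_u*0.000000 + p_m*0.000000 + p_d*0.000000] = 0.000000
  V(1,-1) = exp(-r*dt) * [p_u*0.095210 + p_m*0.599321 + p_d*1.304583] = 0.632772
  V(1,+0) = exp(-r*dt) * [p_u*0.000000 + p_m*0.095210 + p_d*0.599321] = 0.163486
  V(1,+1) = exp(-r*dt) * [p_u*0.000000 + p_m*0.000000 + p_d*0.095210] = 0.015899
  V(0,+0) = exp(-r*dt) * [p_u*0.015899 + p_m*0.163486 + p_d*0.632772] = 0.217179

Answer: Price = V(0,0) = 0.2172


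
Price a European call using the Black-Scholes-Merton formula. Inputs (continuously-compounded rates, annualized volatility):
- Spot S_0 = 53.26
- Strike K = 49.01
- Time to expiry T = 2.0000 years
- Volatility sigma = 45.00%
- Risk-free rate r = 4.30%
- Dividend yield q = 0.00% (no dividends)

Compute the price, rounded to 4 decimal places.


d1 = (ln(S/K) + (r - q + 0.5*sigma^2) * T) / (sigma * sqrt(T)) = 0.58400927
d2 = d1 - sigma * sqrt(T) = -0.05238684
exp(-rT) = 0.91759423; exp(-qT) = 1.00000000
C = S_0 * exp(-qT) * N(d1) - K * exp(-rT) * N(d2)
N(d1) = 0.72039296; N(d2) = 0.47911023
C = 53.2600 * 1.00000000 * 0.72039296 - 49.0100 * 0.91759423 * 0.47911023 = 16.8219

Answer: Price = 16.8219


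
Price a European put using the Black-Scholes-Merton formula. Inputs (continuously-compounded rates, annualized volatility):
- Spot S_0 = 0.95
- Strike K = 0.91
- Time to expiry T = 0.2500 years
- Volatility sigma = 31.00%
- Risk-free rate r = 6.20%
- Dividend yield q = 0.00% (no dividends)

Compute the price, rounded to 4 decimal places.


d1 = (ln(S/K) + (r - q + 0.5*sigma^2) * T) / (sigma * sqrt(T)) = 0.45503152
d2 = d1 - sigma * sqrt(T) = 0.30003152
exp(-rT) = 0.98461951; exp(-qT) = 1.00000000
P = K * exp(-rT) * N(-d2) - S_0 * exp(-qT) * N(-d1)
N(-d1) = 0.32454328; N(-d2) = 0.38207656
P = 0.9100 * 0.98461951 * 0.38207656 - 0.9500 * 1.00000000 * 0.32454328 = 0.0340

Answer: Price = 0.0340


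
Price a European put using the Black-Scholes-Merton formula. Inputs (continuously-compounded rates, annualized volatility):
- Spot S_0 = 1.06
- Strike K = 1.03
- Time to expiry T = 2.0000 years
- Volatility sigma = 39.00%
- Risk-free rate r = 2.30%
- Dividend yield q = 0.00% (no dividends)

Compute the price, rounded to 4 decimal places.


d1 = (ln(S/K) + (r - q + 0.5*sigma^2) * T) / (sigma * sqrt(T)) = 0.41122811
d2 = d1 - sigma * sqrt(T) = -0.14031518
exp(-rT) = 0.95504196; exp(-qT) = 1.00000000
P = K * exp(-rT) * N(-d2) - S_0 * exp(-qT) * N(-d1)
N(-d1) = 0.34045264; N(-d2) = 0.55579451
P = 1.0300 * 0.95504196 * 0.55579451 - 1.0600 * 1.00000000 * 0.34045264 = 0.1859

Answer: Price = 0.1859


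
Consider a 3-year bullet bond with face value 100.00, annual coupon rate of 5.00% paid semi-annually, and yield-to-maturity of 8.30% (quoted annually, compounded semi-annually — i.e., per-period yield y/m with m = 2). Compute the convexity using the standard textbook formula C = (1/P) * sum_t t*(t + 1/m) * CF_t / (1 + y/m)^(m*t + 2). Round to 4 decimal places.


Answer: Convexity = 8.8815

Derivation:
Coupon per period c = face * coupon_rate / m = 2.500000
Periods per year m = 2; per-period yield y/m = 0.041500
Number of cashflows N = 6
Cashflows (t years, CF_t, discount factor 1/(1+y/m)^(m*t), PV):
  t = 0.5000: CF_t = 2.500000, DF = 0.960154, PV = 2.400384
  t = 1.0000: CF_t = 2.500000, DF = 0.921895, PV = 2.304737
  t = 1.5000: CF_t = 2.500000, DF = 0.885161, PV = 2.212902
  t = 2.0000: CF_t = 2.500000, DF = 0.849890, PV = 2.124726
  t = 2.5000: CF_t = 2.500000, DF = 0.816025, PV = 2.040063
  t = 3.0000: CF_t = 102.500000, DF = 0.783510, PV = 80.309740
Price P = sum_t PV_t = 91.392553
Convexity numerator sum_t t*(t + 1/m) * CF_t / (1+y/m)^(m*t + 2):
  t = 0.5000: term = 1.106451
  t = 1.0000: term = 3.187089
  t = 1.5000: term = 6.120190
  t = 2.0000: term = 9.793871
  t = 2.5000: term = 14.105431
  t = 3.0000: term = 777.390037
Convexity = (1/P) * sum = 811.703068 / 91.392553 = 8.881501


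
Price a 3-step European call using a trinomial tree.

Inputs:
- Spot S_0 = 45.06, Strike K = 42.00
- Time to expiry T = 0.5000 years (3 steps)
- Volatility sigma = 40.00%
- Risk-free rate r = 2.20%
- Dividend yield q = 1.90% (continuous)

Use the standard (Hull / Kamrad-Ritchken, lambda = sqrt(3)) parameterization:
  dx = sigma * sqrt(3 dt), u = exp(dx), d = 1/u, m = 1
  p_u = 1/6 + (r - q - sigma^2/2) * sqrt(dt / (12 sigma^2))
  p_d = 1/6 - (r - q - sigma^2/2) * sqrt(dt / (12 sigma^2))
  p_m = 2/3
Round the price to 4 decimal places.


dt = T/N = 0.166667; dx = sigma*sqrt(3*dt) = 0.282843
u = exp(dx) = 1.326896; d = 1/u = 0.753638
p_u = 0.143980, p_m = 0.666667, p_d = 0.189353
Discount per step: exp(-r*dt) = 0.996340
Stock lattice S(k, j) with j the centered position index:
  k=0: S(0,+0) = 45.0600
  k=1: S(1,-1) = 33.9589; S(1,+0) = 45.0600; S(1,+1) = 59.7900
  k=2: S(2,-2) = 25.5928; S(2,-1) = 33.9589; S(2,+0) = 45.0600; S(2,+1) = 59.7900; S(2,+2) = 79.3351
  k=3: S(3,-3) = 19.2877; S(3,-2) = 25.5928; S(3,-1) = 33.9589; S(3,+0) = 45.0600; S(3,+1) = 59.7900; S(3,+2) = 79.3351; S(3,+3) = 105.2694
Terminal payoffs V(N, j) = max(S_T - K, 0):
  V(3,-3) = 0.000000; V(3,-2) = 0.000000; V(3,-1) = 0.000000; V(3,+0) = 3.060000; V(3,+1) = 17.789954; V(3,+2) = 37.335077; V(3,+3) = 63.269431
Backward induction: V(k, j) = exp(-r*dt) * [p_u * V(k+1, j+1) + p_m * V(k+1, j) + p_d * V(k+1, j-1)]
  V(2,-2) = exp(-r*dt) * [p_u*0.000000 + p_m*0.000000 + p_d*0.000000] = 0.000000
  V(2,-1) = exp(-r*dt) * [p_u*3.060000 + p_m*0.000000 + p_d*0.000000] = 0.438967
  V(2,+0) = exp(-r*dt) * [p_u*17.789954 + p_m*3.060000 + p_d*0.000000] = 4.584562
  V(2,+1) = exp(-r*dt) * [p_u*37.335077 + p_m*17.789954 + p_d*3.060000] = 17.749704
  V(2,+2) = exp(-r*dt) * [p_u*63.269431 + p_m*37.335077 + p_d*17.789954] = 37.231420
  V(1,-1) = exp(-r*dt) * [p_u*4.584562 + p_m*0.438967 + p_d*0.000000] = 0.949245
  V(1,+0) = exp(-r*dt) * [p_u*17.749704 + p_m*4.584562 + p_d*0.438967] = 5.674259
  V(1,+1) = exp(-r*dt) * [p_u*37.231420 + p_m*17.749704 + p_d*4.584562] = 17.995723
  V(0,+0) = exp(-r*dt) * [p_u*17.995723 + p_m*5.674259 + p_d*0.949245] = 6.529626

Answer: Price = V(0,0) = 6.5296


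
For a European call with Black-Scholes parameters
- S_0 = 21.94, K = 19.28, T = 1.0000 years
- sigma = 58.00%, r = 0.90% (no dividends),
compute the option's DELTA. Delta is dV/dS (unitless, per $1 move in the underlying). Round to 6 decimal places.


d1 = 0.5283502856; d2 = -0.0516497144
phi(d1) = 0.3469704902; exp(-qT) = 1.0000000000; exp(-rT) = 0.9910403788
N(d1) = 0.7013718820
Delta = exp(-qT) * N(d1) = 1.0000000000 * 0.7013718820 = 0.701372

Answer: Delta = 0.701372


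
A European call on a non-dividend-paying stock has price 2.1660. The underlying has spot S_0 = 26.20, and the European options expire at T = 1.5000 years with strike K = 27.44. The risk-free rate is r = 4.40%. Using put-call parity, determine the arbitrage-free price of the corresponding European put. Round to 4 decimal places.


Answer: Put price = 1.6534

Derivation:
Put-call parity: C - P = S_0 * exp(-qT) - K * exp(-rT).
S_0 * exp(-qT) = 26.2000 * 1.00000000 = 26.20000000
K * exp(-rT) = 27.4400 * 0.93613086 = 25.68743092
P = C - S*exp(-qT) + K*exp(-rT)
P = 2.1660 - 26.20000000 + 25.68743092 = 1.6534


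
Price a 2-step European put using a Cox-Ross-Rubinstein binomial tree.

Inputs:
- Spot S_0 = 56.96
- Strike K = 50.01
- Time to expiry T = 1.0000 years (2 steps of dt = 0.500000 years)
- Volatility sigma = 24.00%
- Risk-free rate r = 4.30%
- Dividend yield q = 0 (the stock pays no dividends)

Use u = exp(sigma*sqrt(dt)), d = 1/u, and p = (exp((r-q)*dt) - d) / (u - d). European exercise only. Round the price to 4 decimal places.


Answer: Price = V(0,0) = 2.0721

Derivation:
dt = T/N = 0.500000
u = exp(sigma*sqrt(dt)) = 1.184956; d = 1/u = 0.843913
p = (exp((r-q)*dt) - d) / (u - d) = 0.521400
Discount per step: exp(-r*dt) = 0.978729
Stock lattice S(k, i) with i counting down-moves:
  k=0: S(0,0) = 56.9600
  k=1: S(1,0) = 67.4951; S(1,1) = 48.0693
  k=2: S(2,0) = 79.9787; S(2,1) = 56.9600; S(2,2) = 40.5663
Terminal payoffs V(N, i) = max(K - S_T, 0):
  V(2,0) = 0.000000; V(2,1) = 0.000000; V(2,2) = 9.443686
Backward induction: V(k, i) = exp(-r*dt) * [p * V(k+1, i) + (1-p) * V(k+1, i+1)].
  V(1,0) = exp(-r*dt) * [p*0.000000 + (1-p)*0.000000] = 0.000000
  V(1,1) = exp(-r*dt) * [p*0.000000 + (1-p)*9.443686] = 4.423614
  V(0,0) = exp(-r*dt) * [p*0.000000 + (1-p)*4.423614] = 2.072110


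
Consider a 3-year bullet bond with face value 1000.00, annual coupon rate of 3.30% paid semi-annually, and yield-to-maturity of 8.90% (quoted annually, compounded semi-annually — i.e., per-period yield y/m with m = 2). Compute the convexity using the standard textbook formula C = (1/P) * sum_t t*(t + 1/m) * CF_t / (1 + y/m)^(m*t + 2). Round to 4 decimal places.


Coupon per period c = face * coupon_rate / m = 16.500000
Periods per year m = 2; per-period yield y/m = 0.044500
Number of cashflows N = 6
Cashflows (t years, CF_t, discount factor 1/(1+y/m)^(m*t), PV):
  t = 0.5000: CF_t = 16.500000, DF = 0.957396, PV = 15.797032
  t = 1.0000: CF_t = 16.500000, DF = 0.916607, PV = 15.124013
  t = 1.5000: CF_t = 16.500000, DF = 0.877556, PV = 14.479668
  t = 2.0000: CF_t = 16.500000, DF = 0.840168, PV = 13.862775
  t = 2.5000: CF_t = 16.500000, DF = 0.804374, PV = 13.272163
  t = 3.0000: CF_t = 1016.500000, DF = 0.770104, PV = 782.810635
Price P = sum_t PV_t = 855.346287
Convexity numerator sum_t t*(t + 1/m) * CF_t / (1+y/m)^(m*t + 2):
  t = 0.5000: term = 7.239834
  t = 1.0000: term = 20.794162
  t = 1.5000: term = 39.816490
  t = 2.0000: term = 63.533573
  t = 2.5000: term = 91.240172
  t = 3.0000: term = 7534.060919
Convexity = (1/P) * sum = 7756.685152 / 855.346287 = 9.068474

Answer: Convexity = 9.0685


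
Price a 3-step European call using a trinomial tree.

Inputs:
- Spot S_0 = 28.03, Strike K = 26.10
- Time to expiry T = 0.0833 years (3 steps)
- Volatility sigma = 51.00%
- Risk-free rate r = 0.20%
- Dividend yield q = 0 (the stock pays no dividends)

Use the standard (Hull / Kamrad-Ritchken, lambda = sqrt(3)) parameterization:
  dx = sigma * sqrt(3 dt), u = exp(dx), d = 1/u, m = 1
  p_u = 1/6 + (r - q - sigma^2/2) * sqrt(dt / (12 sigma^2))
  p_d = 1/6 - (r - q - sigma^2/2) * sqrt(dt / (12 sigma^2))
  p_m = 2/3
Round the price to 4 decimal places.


Answer: Price = V(0,0) = 2.7959

Derivation:
dt = T/N = 0.027767; dx = sigma*sqrt(3*dt) = 0.147195
u = exp(dx) = 1.158580; d = 1/u = 0.863126
p_u = 0.154589, p_m = 0.666667, p_d = 0.178744
Discount per step: exp(-r*dt) = 0.999944
Stock lattice S(k, j) with j the centered position index:
  k=0: S(0,+0) = 28.0300
  k=1: S(1,-1) = 24.1934; S(1,+0) = 28.0300; S(1,+1) = 32.4750
  k=2: S(2,-2) = 20.8820; S(2,-1) = 24.1934; S(2,+0) = 28.0300; S(2,+1) = 32.4750; S(2,+2) = 37.6249
  k=3: S(3,-3) = 18.0238; S(3,-2) = 20.8820; S(3,-1) = 24.1934; S(3,+0) = 28.0300; S(3,+1) = 32.4750; S(3,+2) = 37.6249; S(3,+3) = 43.5914
Terminal payoffs V(N, j) = max(S_T - K, 0):
  V(3,-3) = 0.000000; V(3,-2) = 0.000000; V(3,-1) = 0.000000; V(3,+0) = 1.930000; V(3,+1) = 6.374989; V(3,+2) = 11.524864; V(3,+3) = 17.491404
Backward induction: V(k, j) = exp(-r*dt) * [p_u * V(k+1, j+1) + p_m * V(k+1, j) + p_d * V(k+1, j-1)]
  V(2,-2) = exp(-r*dt) * [p_u*0.000000 + p_m*0.000000 + p_d*0.000000] = 0.000000
  V(2,-1) = exp(-r*dt) * [p_u*1.930000 + p_m*0.000000 + p_d*0.000000] = 0.298340
  V(2,+0) = exp(-r*dt) * [p_u*6.374989 + p_m*1.930000 + p_d*0.000000] = 2.272044
  V(2,+1) = exp(-r*dt) * [p_u*11.524864 + p_m*6.374989 + p_d*1.930000] = 6.376233
  V(2,+2) = exp(-r*dt) * [p_u*17.491404 + p_m*11.524864 + p_d*6.374989] = 11.526075
  V(1,-1) = exp(-r*dt) * [p_u*2.272044 + p_m*0.298340 + p_d*0.000000] = 0.550096
  V(1,+0) = exp(-r*dt) * [p_u*6.376233 + p_m*2.272044 + p_d*0.298340] = 2.553577
  V(1,+1) = exp(-r*dt) * [p_u*11.526075 + p_m*6.376233 + p_d*2.272044] = 6.438385
  V(0,+0) = exp(-r*dt) * [p_u*6.438385 + p_m*2.553577 + p_d*0.550096] = 2.795860


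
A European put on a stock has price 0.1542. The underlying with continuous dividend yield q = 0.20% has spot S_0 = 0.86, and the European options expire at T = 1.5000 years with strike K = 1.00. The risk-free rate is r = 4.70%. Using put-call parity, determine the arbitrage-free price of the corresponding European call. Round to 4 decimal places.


Put-call parity: C - P = S_0 * exp(-qT) - K * exp(-rT).
S_0 * exp(-qT) = 0.8600 * 0.99700450 = 0.85742387
K * exp(-rT) = 1.0000 * 0.93192774 = 0.93192774
C = P + S*exp(-qT) - K*exp(-rT)
C = 0.1542 + 0.85742387 - 0.93192774 = 0.0797

Answer: Call price = 0.0797


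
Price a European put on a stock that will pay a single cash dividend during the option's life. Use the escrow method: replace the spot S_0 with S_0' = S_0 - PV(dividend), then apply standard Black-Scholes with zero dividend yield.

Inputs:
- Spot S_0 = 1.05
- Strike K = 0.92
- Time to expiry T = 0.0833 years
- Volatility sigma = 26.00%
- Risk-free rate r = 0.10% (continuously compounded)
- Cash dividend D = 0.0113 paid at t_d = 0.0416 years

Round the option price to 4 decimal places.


PV(D) = D * exp(-r * t_d) = 0.0113 * 0.99995840 = 0.01129953
S_0' = S_0 - PV(D) = 1.0500 - 0.01129953 = 1.03870047
d1 = (ln(S_0'/K) + (r + sigma^2/2)*T) / (sigma*sqrt(T)) = 1.65578315
d2 = d1 - sigma*sqrt(T) = 1.58074263
exp(-rT) = 0.99991670
N(-d1) = 0.04888287; N(-d2) = 0.05696845
P = K * exp(-rT) * N(-d2) - S_0' * N(-d1) = 0.9200 * 0.99991670 * 0.05696845 - 1.03870047 * 0.04888287 = 0.0016

Answer: Price = 0.0016


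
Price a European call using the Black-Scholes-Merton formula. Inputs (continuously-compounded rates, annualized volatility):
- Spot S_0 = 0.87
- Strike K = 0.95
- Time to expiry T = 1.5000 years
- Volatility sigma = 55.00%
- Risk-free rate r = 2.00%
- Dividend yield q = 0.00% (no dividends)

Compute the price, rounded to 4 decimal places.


Answer: Price = 0.2112

Derivation:
d1 = (ln(S/K) + (r - q + 0.5*sigma^2) * T) / (sigma * sqrt(T)) = 0.25074792
d2 = d1 - sigma * sqrt(T) = -0.42286176
exp(-rT) = 0.97044553; exp(-qT) = 1.00000000
C = S_0 * exp(-qT) * N(d1) - K * exp(-rT) * N(d2)
N(d1) = 0.59899550; N(d2) = 0.33619806
C = 0.8700 * 1.00000000 * 0.59899550 - 0.9500 * 0.97044553 * 0.33619806 = 0.2112


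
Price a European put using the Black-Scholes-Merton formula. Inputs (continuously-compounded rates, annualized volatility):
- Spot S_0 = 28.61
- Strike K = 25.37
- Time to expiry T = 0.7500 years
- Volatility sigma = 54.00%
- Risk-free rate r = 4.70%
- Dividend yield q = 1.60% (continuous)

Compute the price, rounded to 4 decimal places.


Answer: Price = 3.2115

Derivation:
d1 = (ln(S/K) + (r - q + 0.5*sigma^2) * T) / (sigma * sqrt(T)) = 0.54054725
d2 = d1 - sigma * sqrt(T) = 0.07289354
exp(-rT) = 0.96536405; exp(-qT) = 0.98807171
P = K * exp(-rT) * N(-d2) - S_0 * exp(-qT) * N(-d1)
N(-d1) = 0.29440984; N(-d2) = 0.47094542
P = 25.3700 * 0.96536405 * 0.47094542 - 28.6100 * 0.98807171 * 0.29440984 = 3.2115


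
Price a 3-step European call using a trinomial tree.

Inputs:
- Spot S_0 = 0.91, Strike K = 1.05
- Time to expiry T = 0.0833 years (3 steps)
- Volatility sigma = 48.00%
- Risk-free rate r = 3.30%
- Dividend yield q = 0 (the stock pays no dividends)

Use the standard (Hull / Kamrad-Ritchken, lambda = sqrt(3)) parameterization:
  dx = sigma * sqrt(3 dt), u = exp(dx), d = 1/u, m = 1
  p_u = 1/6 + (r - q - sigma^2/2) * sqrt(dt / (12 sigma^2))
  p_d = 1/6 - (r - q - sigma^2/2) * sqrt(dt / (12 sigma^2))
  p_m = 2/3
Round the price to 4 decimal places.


dt = T/N = 0.027767; dx = sigma*sqrt(3*dt) = 0.138536
u = exp(dx) = 1.148591; d = 1/u = 0.870632
p_u = 0.158429, p_m = 0.666667, p_d = 0.174904
Discount per step: exp(-r*dt) = 0.999084
Stock lattice S(k, j) with j the centered position index:
  k=0: S(0,+0) = 0.9100
  k=1: S(1,-1) = 0.7923; S(1,+0) = 0.9100; S(1,+1) = 1.0452
  k=2: S(2,-2) = 0.6898; S(2,-1) = 0.7923; S(2,+0) = 0.9100; S(2,+1) = 1.0452; S(2,+2) = 1.2005
  k=3: S(3,-3) = 0.6005; S(3,-2) = 0.6898; S(3,-1) = 0.7923; S(3,+0) = 0.9100; S(3,+1) = 1.0452; S(3,+2) = 1.2005; S(3,+3) = 1.3789
Terminal payoffs V(N, j) = max(S_T - K, 0):
  V(3,-3) = 0.000000; V(3,-2) = 0.000000; V(3,-1) = 0.000000; V(3,+0) = 0.000000; V(3,+1) = 0.000000; V(3,+2) = 0.150529; V(3,+3) = 0.328917
Backward induction: V(k, j) = exp(-r*dt) * [p_u * V(k+1, j+1) + p_m * V(k+1, j) + p_d * V(k+1, j-1)]
  V(2,-2) = exp(-r*dt) * [p_u*0.000000 + p_m*0.000000 + p_d*0.000000] = 0.000000
  V(2,-1) = exp(-r*dt) * [p_u*0.000000 + p_m*0.000000 + p_d*0.000000] = 0.000000
  V(2,+0) = exp(-r*dt) * [p_u*0.000000 + p_m*0.000000 + p_d*0.000000] = 0.000000
  V(2,+1) = exp(-r*dt) * [p_u*0.150529 + p_m*0.000000 + p_d*0.000000] = 0.023826
  V(2,+2) = exp(-r*dt) * [p_u*0.328917 + p_m*0.150529 + p_d*0.000000] = 0.152323
  V(1,-1) = exp(-r*dt) * [p_u*0.000000 + p_m*0.000000 + p_d*0.000000] = 0.000000
  V(1,+0) = exp(-r*dt) * [p_u*0.023826 + p_m*0.000000 + p_d*0.000000] = 0.003771
  V(1,+1) = exp(-r*dt) * [p_u*0.152323 + p_m*0.023826 + p_d*0.000000] = 0.039980
  V(0,+0) = exp(-r*dt) * [p_u*0.039980 + p_m*0.003771 + p_d*0.000000] = 0.008840

Answer: Price = V(0,0) = 0.0088


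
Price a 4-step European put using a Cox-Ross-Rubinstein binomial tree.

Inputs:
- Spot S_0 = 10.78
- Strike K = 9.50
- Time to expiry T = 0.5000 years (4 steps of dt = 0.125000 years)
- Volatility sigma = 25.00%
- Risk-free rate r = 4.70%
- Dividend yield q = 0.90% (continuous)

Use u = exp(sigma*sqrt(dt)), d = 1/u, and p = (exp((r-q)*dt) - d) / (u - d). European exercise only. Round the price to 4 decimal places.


dt = T/N = 0.125000
u = exp(sigma*sqrt(dt)) = 1.092412; d = 1/u = 0.915405
p = (exp((r-q)*dt) - d) / (u - d) = 0.504816
Discount per step: exp(-r*dt) = 0.994142
Stock lattice S(k, i) with i counting down-moves:
  k=0: S(0,0) = 10.7800
  k=1: S(1,0) = 11.7762; S(1,1) = 9.8681
  k=2: S(2,0) = 12.8645; S(2,1) = 10.7800; S(2,2) = 9.0333
  k=3: S(3,0) = 14.0533; S(3,1) = 11.7762; S(3,2) = 9.8681; S(3,3) = 8.2691
  k=4: S(4,0) = 15.3520; S(4,1) = 12.8645; S(4,2) = 10.7800; S(4,3) = 9.0333; S(4,4) = 7.5696
Terminal payoffs V(N, i) = max(K - S_T, 0):
  V(4,0) = 0.000000; V(4,1) = 0.000000; V(4,2) = 0.000000; V(4,3) = 0.466717; V(4,4) = 1.930408
Backward induction: V(k, i) = exp(-r*dt) * [p * V(k+1, i) + (1-p) * V(k+1, i+1)].
  V(3,0) = exp(-r*dt) * [p*0.000000 + (1-p)*0.000000] = 0.000000
  V(3,1) = exp(-r*dt) * [p*0.000000 + (1-p)*0.000000] = 0.000000
  V(3,2) = exp(-r*dt) * [p*0.000000 + (1-p)*0.466717] = 0.229757
  V(3,3) = exp(-r*dt) * [p*0.466717 + (1-p)*1.930408] = 1.184533
  V(2,0) = exp(-r*dt) * [p*0.000000 + (1-p)*0.000000] = 0.000000
  V(2,1) = exp(-r*dt) * [p*0.000000 + (1-p)*0.229757] = 0.113105
  V(2,2) = exp(-r*dt) * [p*0.229757 + (1-p)*1.184533] = 0.698431
  V(1,0) = exp(-r*dt) * [p*0.000000 + (1-p)*0.113105] = 0.055680
  V(1,1) = exp(-r*dt) * [p*0.113105 + (1-p)*0.698431] = 0.400589
  V(0,0) = exp(-r*dt) * [p*0.055680 + (1-p)*0.400589] = 0.225147

Answer: Price = V(0,0) = 0.2251


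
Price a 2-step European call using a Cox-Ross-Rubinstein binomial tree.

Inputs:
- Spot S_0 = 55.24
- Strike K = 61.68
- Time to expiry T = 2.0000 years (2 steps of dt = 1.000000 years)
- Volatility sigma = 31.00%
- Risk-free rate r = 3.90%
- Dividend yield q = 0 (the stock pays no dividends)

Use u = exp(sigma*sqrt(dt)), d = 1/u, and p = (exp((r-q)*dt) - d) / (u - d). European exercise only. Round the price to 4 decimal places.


dt = T/N = 1.000000
u = exp(sigma*sqrt(dt)) = 1.363425; d = 1/u = 0.733447
p = (exp((r-q)*dt) - d) / (u - d) = 0.486245
Discount per step: exp(-r*dt) = 0.961751
Stock lattice S(k, i) with i counting down-moves:
  k=0: S(0,0) = 55.2400
  k=1: S(1,0) = 75.3156; S(1,1) = 40.5156
  k=2: S(2,0) = 102.6872; S(2,1) = 55.2400; S(2,2) = 29.7161
Terminal payoffs V(N, i) = max(S_T - K, 0):
  V(2,0) = 41.007185; V(2,1) = 0.000000; V(2,2) = 0.000000
Backward induction: V(k, i) = exp(-r*dt) * [p * V(k+1, i) + (1-p) * V(k+1, i+1)].
  V(1,0) = exp(-r*dt) * [p*41.007185 + (1-p)*0.000000] = 19.176853
  V(1,1) = exp(-r*dt) * [p*0.000000 + (1-p)*0.000000] = 0.000000
  V(0,0) = exp(-r*dt) * [p*19.176853 + (1-p)*0.000000] = 8.967982

Answer: Price = V(0,0) = 8.9680


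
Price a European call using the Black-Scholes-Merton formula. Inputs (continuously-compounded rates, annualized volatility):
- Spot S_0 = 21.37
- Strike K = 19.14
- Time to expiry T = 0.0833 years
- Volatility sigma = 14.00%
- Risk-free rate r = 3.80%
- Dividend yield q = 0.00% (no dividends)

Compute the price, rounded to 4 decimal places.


Answer: Price = 2.2911

Derivation:
d1 = (ln(S/K) + (r - q + 0.5*sigma^2) * T) / (sigma * sqrt(T)) = 2.82602073
d2 = d1 - sigma * sqrt(T) = 2.78561429
exp(-rT) = 0.99683960; exp(-qT) = 1.00000000
C = S_0 * exp(-qT) * N(d1) - K * exp(-rT) * N(d2)
N(d1) = 0.99764349; N(d2) = 0.99732868
C = 21.3700 * 1.00000000 * 0.99764349 - 19.1400 * 0.99683960 * 0.99732868 = 2.2911


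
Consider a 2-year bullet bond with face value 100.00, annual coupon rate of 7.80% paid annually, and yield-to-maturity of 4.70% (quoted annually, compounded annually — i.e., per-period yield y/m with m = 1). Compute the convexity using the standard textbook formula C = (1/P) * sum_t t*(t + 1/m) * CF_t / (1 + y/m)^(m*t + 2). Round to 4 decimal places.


Coupon per period c = face * coupon_rate / m = 7.800000
Periods per year m = 1; per-period yield y/m = 0.047000
Number of cashflows N = 2
Cashflows (t years, CF_t, discount factor 1/(1+y/m)^(m*t), PV):
  t = 1.0000: CF_t = 7.800000, DF = 0.955110, PV = 7.449857
  t = 2.0000: CF_t = 107.800000, DF = 0.912235, PV = 98.338912
Price P = sum_t PV_t = 105.788768
Convexity numerator sum_t t*(t + 1/m) * CF_t / (1+y/m)^(m*t + 2):
  t = 1.0000: term = 13.592037
  t = 2.0000: term = 538.249066
Convexity = (1/P) * sum = 551.841103 / 105.788768 = 5.216443

Answer: Convexity = 5.2164


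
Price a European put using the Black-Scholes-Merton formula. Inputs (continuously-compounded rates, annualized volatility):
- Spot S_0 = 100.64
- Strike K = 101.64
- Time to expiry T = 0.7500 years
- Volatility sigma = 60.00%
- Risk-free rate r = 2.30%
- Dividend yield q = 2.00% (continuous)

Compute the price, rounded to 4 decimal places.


d1 = (ln(S/K) + (r - q + 0.5*sigma^2) * T) / (sigma * sqrt(T)) = 0.24510950
d2 = d1 - sigma * sqrt(T) = -0.27450574
exp(-rT) = 0.98289793; exp(-qT) = 0.98511194
P = K * exp(-rT) * N(-d2) - S_0 * exp(-qT) * N(-d1)
N(-d1) = 0.40318582; N(-d2) = 0.60815200
P = 101.6400 * 0.98289793 * 0.60815200 - 100.6400 * 0.98511194 * 0.40318582 = 20.7829

Answer: Price = 20.7829


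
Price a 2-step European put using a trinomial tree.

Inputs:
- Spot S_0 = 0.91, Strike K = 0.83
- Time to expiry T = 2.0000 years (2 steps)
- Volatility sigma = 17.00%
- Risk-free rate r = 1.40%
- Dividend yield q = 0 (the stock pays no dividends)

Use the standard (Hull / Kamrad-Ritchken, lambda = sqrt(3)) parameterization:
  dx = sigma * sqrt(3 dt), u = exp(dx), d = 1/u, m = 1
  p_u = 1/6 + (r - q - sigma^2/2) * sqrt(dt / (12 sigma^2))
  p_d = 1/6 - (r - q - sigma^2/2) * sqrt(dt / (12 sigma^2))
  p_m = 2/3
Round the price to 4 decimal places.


dt = T/N = 1.000000; dx = sigma*sqrt(3*dt) = 0.294449
u = exp(dx) = 1.342386; d = 1/u = 0.744942
p_u = 0.165903, p_m = 0.666667, p_d = 0.167431
Discount per step: exp(-r*dt) = 0.986098
Stock lattice S(k, j) with j the centered position index:
  k=0: S(0,+0) = 0.9100
  k=1: S(1,-1) = 0.6779; S(1,+0) = 0.9100; S(1,+1) = 1.2216
  k=2: S(2,-2) = 0.5050; S(2,-1) = 0.6779; S(2,+0) = 0.9100; S(2,+1) = 1.2216; S(2,+2) = 1.6398
Terminal payoffs V(N, j) = max(K - S_T, 0):
  V(2,-2) = 0.325006; V(2,-1) = 0.152103; V(2,+0) = 0.000000; V(2,+1) = 0.000000; V(2,+2) = 0.000000
Backward induction: V(k, j) = exp(-r*dt) * [p_u * V(k+1, j+1) + p_m * V(k+1, j) + p_d * V(k+1, j-1)]
  V(1,-1) = exp(-r*dt) * [p_u*0.000000 + p_m*0.152103 + p_d*0.325006] = 0.153651
  V(1,+0) = exp(-r*dt) * [p_u*0.000000 + p_m*0.000000 + p_d*0.152103] = 0.025113
  V(1,+1) = exp(-r*dt) * [p_u*0.000000 + p_m*0.000000 + p_d*0.000000] = 0.000000
  V(0,+0) = exp(-r*dt) * [p_u*0.000000 + p_m*0.025113 + p_d*0.153651] = 0.041877

Answer: Price = V(0,0) = 0.0419


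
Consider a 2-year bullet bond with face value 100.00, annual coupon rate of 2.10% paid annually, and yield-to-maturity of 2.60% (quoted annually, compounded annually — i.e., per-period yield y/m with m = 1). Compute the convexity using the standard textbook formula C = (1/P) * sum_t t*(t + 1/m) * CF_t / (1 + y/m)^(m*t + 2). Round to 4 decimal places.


Answer: Convexity = 5.6212

Derivation:
Coupon per period c = face * coupon_rate / m = 2.100000
Periods per year m = 1; per-period yield y/m = 0.026000
Number of cashflows N = 2
Cashflows (t years, CF_t, discount factor 1/(1+y/m)^(m*t), PV):
  t = 1.0000: CF_t = 2.100000, DF = 0.974659, PV = 2.046784
  t = 2.0000: CF_t = 102.100000, DF = 0.949960, PV = 96.990907
Price P = sum_t PV_t = 99.037691
Convexity numerator sum_t t*(t + 1/m) * CF_t / (1+y/m)^(m*t + 2):
  t = 1.0000: term = 3.888725
  t = 2.0000: term = 552.824841
Convexity = (1/P) * sum = 556.713565 / 99.037691 = 5.621229


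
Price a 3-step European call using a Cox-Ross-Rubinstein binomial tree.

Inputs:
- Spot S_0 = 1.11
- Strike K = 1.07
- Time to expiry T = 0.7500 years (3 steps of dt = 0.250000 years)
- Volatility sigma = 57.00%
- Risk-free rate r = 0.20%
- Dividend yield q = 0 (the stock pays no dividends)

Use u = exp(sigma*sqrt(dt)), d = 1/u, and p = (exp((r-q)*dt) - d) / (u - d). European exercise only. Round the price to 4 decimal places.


dt = T/N = 0.250000
u = exp(sigma*sqrt(dt)) = 1.329762; d = 1/u = 0.752014
p = (exp((r-q)*dt) - d) / (u - d) = 0.430094
Discount per step: exp(-r*dt) = 0.999500
Stock lattice S(k, i) with i counting down-moves:
  k=0: S(0,0) = 1.1100
  k=1: S(1,0) = 1.4760; S(1,1) = 0.8347
  k=2: S(2,0) = 1.9628; S(2,1) = 1.1100; S(2,2) = 0.6277
  k=3: S(3,0) = 2.6100; S(3,1) = 1.4760; S(3,2) = 0.8347; S(3,3) = 0.4721
Terminal payoffs V(N, i) = max(S_T - K, 0):
  V(3,0) = 1.540026; V(3,1) = 0.406036; V(3,2) = 0.000000; V(3,3) = 0.000000
Backward induction: V(k, i) = exp(-r*dt) * [p * V(k+1, i) + (1-p) * V(k+1, i+1)].
  V(2,0) = exp(-r*dt) * [p*1.540026 + (1-p)*0.406036] = 0.893311
  V(2,1) = exp(-r*dt) * [p*0.406036 + (1-p)*0.000000] = 0.174546
  V(2,2) = exp(-r*dt) * [p*0.000000 + (1-p)*0.000000] = 0.000000
  V(1,0) = exp(-r*dt) * [p*0.893311 + (1-p)*0.174546] = 0.483441
  V(1,1) = exp(-r*dt) * [p*0.174546 + (1-p)*0.000000] = 0.075034
  V(0,0) = exp(-r*dt) * [p*0.483441 + (1-p)*0.075034] = 0.250562

Answer: Price = V(0,0) = 0.2506


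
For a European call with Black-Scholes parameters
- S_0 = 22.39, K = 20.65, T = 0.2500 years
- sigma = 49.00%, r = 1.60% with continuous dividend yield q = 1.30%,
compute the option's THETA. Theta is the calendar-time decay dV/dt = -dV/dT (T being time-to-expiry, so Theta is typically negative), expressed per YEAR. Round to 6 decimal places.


d1 = 0.4557616784; d2 = 0.2107616784
phi(d1) = 0.3595874464; exp(-qT) = 0.9967552755; exp(-rT) = 0.9960079893
Theta = -S*exp(-qT)*phi(d1)*sigma/(2*sqrt(T)) - r*K*exp(-rT)*N(d2) + q*S*exp(-qT)*N(d1)
N(d1) = 0.6757193181; N(d2) = 0.5834633785; sqrt(T) = 0.5000000000
Term 1 = -22.3900 * 0.9967552755 * 0.3595874464 * 0.4900 / (2 * 0.5000000000) = -3.9322691685
Term 2 = -0.0160 * 20.6500 * 0.9960079893 * 0.5834633785 = -0.1920067352
Term 3 = 0.0130 * 22.3900 * 0.9967552755 * 0.6757193181 = 0.1960434442
Theta = -3.9322691685 + (-0.1920067352) + (0.1960434442) = -3.928232

Answer: Theta = -3.928232


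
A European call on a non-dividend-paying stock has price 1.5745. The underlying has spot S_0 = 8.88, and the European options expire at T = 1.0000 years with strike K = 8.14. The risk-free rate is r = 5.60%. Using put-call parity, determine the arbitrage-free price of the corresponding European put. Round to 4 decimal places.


Put-call parity: C - P = S_0 * exp(-qT) - K * exp(-rT).
S_0 * exp(-qT) = 8.8800 * 1.00000000 = 8.88000000
K * exp(-rT) = 8.1400 * 0.94553914 = 7.69668857
P = C - S*exp(-qT) + K*exp(-rT)
P = 1.5745 - 8.88000000 + 7.69668857 = 0.3912

Answer: Put price = 0.3912


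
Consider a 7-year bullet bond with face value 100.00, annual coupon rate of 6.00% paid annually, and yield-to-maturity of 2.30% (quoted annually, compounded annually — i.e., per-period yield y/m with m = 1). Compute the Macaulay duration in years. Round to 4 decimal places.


Coupon per period c = face * coupon_rate / m = 6.000000
Periods per year m = 1; per-period yield y/m = 0.023000
Number of cashflows N = 7
Cashflows (t years, CF_t, discount factor 1/(1+y/m)^(m*t), PV):
  t = 1.0000: CF_t = 6.000000, DF = 0.977517, PV = 5.865103
  t = 2.0000: CF_t = 6.000000, DF = 0.955540, PV = 5.733238
  t = 3.0000: CF_t = 6.000000, DF = 0.934056, PV = 5.604338
  t = 4.0000: CF_t = 6.000000, DF = 0.913056, PV = 5.478337
  t = 5.0000: CF_t = 6.000000, DF = 0.892528, PV = 5.355168
  t = 6.0000: CF_t = 6.000000, DF = 0.872461, PV = 5.234768
  t = 7.0000: CF_t = 106.000000, DF = 0.852846, PV = 90.401665
Price P = sum_t PV_t = 123.672617
Macaulay numerator sum_t t * PV_t:
  t * PV_t at t = 1.0000: 5.865103
  t * PV_t at t = 2.0000: 11.466476
  t * PV_t at t = 3.0000: 16.813015
  t * PV_t at t = 4.0000: 21.913347
  t * PV_t at t = 5.0000: 26.775839
  t * PV_t at t = 6.0000: 31.408609
  t * PV_t at t = 7.0000: 632.811655
Macaulay duration D = (sum_t t * PV_t) / P = 747.054043 / 123.672617 = 6.040578

Answer: Macaulay duration = 6.0406 years


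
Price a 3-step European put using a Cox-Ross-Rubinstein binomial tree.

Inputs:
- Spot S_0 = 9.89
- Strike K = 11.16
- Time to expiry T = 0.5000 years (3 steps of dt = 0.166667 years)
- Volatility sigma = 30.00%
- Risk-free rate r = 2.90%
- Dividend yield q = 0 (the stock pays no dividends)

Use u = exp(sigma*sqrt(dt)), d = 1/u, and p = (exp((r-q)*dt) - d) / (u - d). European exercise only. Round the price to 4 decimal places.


dt = T/N = 0.166667
u = exp(sigma*sqrt(dt)) = 1.130290; d = 1/u = 0.884728
p = (exp((r-q)*dt) - d) / (u - d) = 0.489150
Discount per step: exp(-r*dt) = 0.995178
Stock lattice S(k, i) with i counting down-moves:
  k=0: S(0,0) = 9.8900
  k=1: S(1,0) = 11.1786; S(1,1) = 8.7500
  k=2: S(2,0) = 12.6350; S(2,1) = 9.8900; S(2,2) = 7.7413
  k=3: S(3,0) = 14.2813; S(3,1) = 11.1786; S(3,2) = 8.7500; S(3,3) = 6.8490
Terminal payoffs V(N, i) = max(K - S_T, 0):
  V(3,0) = 0.000000; V(3,1) = 0.000000; V(3,2) = 2.410035; V(3,3) = 4.311014
Backward induction: V(k, i) = exp(-r*dt) * [p * V(k+1, i) + (1-p) * V(k+1, i+1)].
  V(2,0) = exp(-r*dt) * [p*0.000000 + (1-p)*0.000000] = 0.000000
  V(2,1) = exp(-r*dt) * [p*0.000000 + (1-p)*2.410035] = 1.225230
  V(2,2) = exp(-r*dt) * [p*2.410035 + (1-p)*4.311014] = 3.364847
  V(1,0) = exp(-r*dt) * [p*0.000000 + (1-p)*1.225230] = 0.622891
  V(1,1) = exp(-r*dt) * [p*1.225230 + (1-p)*3.364847] = 2.307076
  V(0,0) = exp(-r*dt) * [p*0.622891 + (1-p)*2.307076] = 1.476105

Answer: Price = V(0,0) = 1.4761


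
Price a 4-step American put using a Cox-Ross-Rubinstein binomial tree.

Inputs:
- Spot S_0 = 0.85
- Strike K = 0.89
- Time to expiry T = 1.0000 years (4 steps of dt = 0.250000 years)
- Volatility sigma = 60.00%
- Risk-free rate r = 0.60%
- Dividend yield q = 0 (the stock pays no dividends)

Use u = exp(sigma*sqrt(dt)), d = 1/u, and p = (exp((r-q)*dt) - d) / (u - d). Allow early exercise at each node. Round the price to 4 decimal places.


Answer: Price = V(0,0) = 0.2179

Derivation:
dt = T/N = 0.250000
u = exp(sigma*sqrt(dt)) = 1.349859; d = 1/u = 0.740818
p = (exp((r-q)*dt) - d) / (u - d) = 0.428022
Discount per step: exp(-r*dt) = 0.998501
Stock lattice S(k, i) with i counting down-moves:
  k=0: S(0,0) = 0.8500
  k=1: S(1,0) = 1.1474; S(1,1) = 0.6297
  k=2: S(2,0) = 1.5488; S(2,1) = 0.8500; S(2,2) = 0.4665
  k=3: S(3,0) = 2.0907; S(3,1) = 1.1474; S(3,2) = 0.6297; S(3,3) = 0.3456
  k=4: S(4,0) = 2.8221; S(4,1) = 1.5488; S(4,2) = 0.8500; S(4,3) = 0.4665; S(4,4) = 0.2560
Terminal payoffs V(N, i) = max(K - S_T, 0):
  V(4,0) = 0.000000; V(4,1) = 0.000000; V(4,2) = 0.040000; V(4,3) = 0.423510; V(4,4) = 0.633985
Backward induction: V(k, i) = exp(-r*dt) * [p * V(k+1, i) + (1-p) * V(k+1, i+1)]; then take max(V_cont, immediate exercise) for American.
  V(3,0) = exp(-r*dt) * [p*0.000000 + (1-p)*0.000000] = 0.000000; exercise = 0.000000; V(3,0) = max -> 0.000000
  V(3,1) = exp(-r*dt) * [p*0.000000 + (1-p)*0.040000] = 0.022845; exercise = 0.000000; V(3,1) = max -> 0.022845
  V(3,2) = exp(-r*dt) * [p*0.040000 + (1-p)*0.423510] = 0.258971; exercise = 0.260305; V(3,2) = max -> 0.260305
  V(3,3) = exp(-r*dt) * [p*0.423510 + (1-p)*0.633985] = 0.543082; exercise = 0.544416; V(3,3) = max -> 0.544416
  V(2,0) = exp(-r*dt) * [p*0.000000 + (1-p)*0.022845] = 0.013047; exercise = 0.000000; V(2,0) = max -> 0.013047
  V(2,1) = exp(-r*dt) * [p*0.022845 + (1-p)*0.260305] = 0.158429; exercise = 0.040000; V(2,1) = max -> 0.158429
  V(2,2) = exp(-r*dt) * [p*0.260305 + (1-p)*0.544416] = 0.422176; exercise = 0.423510; V(2,2) = max -> 0.423510
  V(1,0) = exp(-r*dt) * [p*0.013047 + (1-p)*0.158429] = 0.096058; exercise = 0.000000; V(1,0) = max -> 0.096058
  V(1,1) = exp(-r*dt) * [p*0.158429 + (1-p)*0.423510] = 0.309585; exercise = 0.260305; V(1,1) = max -> 0.309585
  V(0,0) = exp(-r*dt) * [p*0.096058 + (1-p)*0.309585] = 0.217863; exercise = 0.040000; V(0,0) = max -> 0.217863


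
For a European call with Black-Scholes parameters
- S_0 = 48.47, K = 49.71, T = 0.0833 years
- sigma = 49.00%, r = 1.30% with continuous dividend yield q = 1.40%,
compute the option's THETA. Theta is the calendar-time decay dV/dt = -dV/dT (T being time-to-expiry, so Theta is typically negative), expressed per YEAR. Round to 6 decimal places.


Answer: Theta = -16.248564

Derivation:
d1 = -0.1084990207; d2 = -0.2499215437
phi(d1) = 0.3966009958; exp(-qT) = 0.9988344797; exp(-rT) = 0.9989176861
Theta = -S*exp(-qT)*phi(d1)*sigma/(2*sqrt(T)) - r*K*exp(-rT)*N(d2) + q*S*exp(-qT)*N(d1)
N(d1) = 0.4567999286; N(d2) = 0.4013240112; sqrt(T) = 0.2886173938
Term 1 = -48.4700 * 0.9988344797 * 0.3966009958 * 0.4900 / (2 * 0.2886173938) = -16.2991114523
Term 2 = -0.0130 * 49.7100 * 0.9989176861 * 0.4013240112 = -0.2590669202
Term 3 = 0.0140 * 48.4700 * 0.9988344797 * 0.4567999286 = 0.3096140130
Theta = -16.2991114523 + (-0.2590669202) + (0.3096140130) = -16.248564
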